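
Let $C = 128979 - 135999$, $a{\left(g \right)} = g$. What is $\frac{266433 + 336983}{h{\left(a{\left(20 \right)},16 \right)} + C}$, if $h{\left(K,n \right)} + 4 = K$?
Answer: $- \frac{150854}{1751} \approx -86.153$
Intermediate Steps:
$h{\left(K,n \right)} = -4 + K$
$C = -7020$ ($C = 128979 - 135999 = -7020$)
$\frac{266433 + 336983}{h{\left(a{\left(20 \right)},16 \right)} + C} = \frac{266433 + 336983}{\left(-4 + 20\right) - 7020} = \frac{603416}{16 - 7020} = \frac{603416}{-7004} = 603416 \left(- \frac{1}{7004}\right) = - \frac{150854}{1751}$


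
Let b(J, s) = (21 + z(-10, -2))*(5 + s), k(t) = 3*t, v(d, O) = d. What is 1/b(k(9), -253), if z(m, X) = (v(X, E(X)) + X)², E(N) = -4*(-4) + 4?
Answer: -1/9176 ≈ -0.00010898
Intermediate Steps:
E(N) = 20 (E(N) = 16 + 4 = 20)
z(m, X) = 4*X² (z(m, X) = (X + X)² = (2*X)² = 4*X²)
b(J, s) = 185 + 37*s (b(J, s) = (21 + 4*(-2)²)*(5 + s) = (21 + 4*4)*(5 + s) = (21 + 16)*(5 + s) = 37*(5 + s) = 185 + 37*s)
1/b(k(9), -253) = 1/(185 + 37*(-253)) = 1/(185 - 9361) = 1/(-9176) = -1/9176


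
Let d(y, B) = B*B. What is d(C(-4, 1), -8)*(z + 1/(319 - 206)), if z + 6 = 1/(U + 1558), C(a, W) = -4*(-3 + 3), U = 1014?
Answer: -27858096/72659 ≈ -383.41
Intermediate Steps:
C(a, W) = 0 (C(a, W) = -4*0 = 0)
d(y, B) = B²
z = -15431/2572 (z = -6 + 1/(1014 + 1558) = -6 + 1/2572 = -15431/2572 ≈ -5.9996)
d(C(-4, 1), -8)*(z + 1/(319 - 206)) = (-8)²*(-15431/2572 + 1/(319 - 206)) = 64*(-15431/2572 + 1/113) = 64*(-1741131/290636) = -27858096/72659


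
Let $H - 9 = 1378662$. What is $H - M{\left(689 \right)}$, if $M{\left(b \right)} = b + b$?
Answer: $1377293$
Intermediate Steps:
$M{\left(b \right)} = 2 b$
$H = 1378671$ ($H = 9 + 1378662 = 1378671$)
$H - M{\left(689 \right)} = 1378671 - 2 \cdot 689 = 1378671 - 1378 = 1377293$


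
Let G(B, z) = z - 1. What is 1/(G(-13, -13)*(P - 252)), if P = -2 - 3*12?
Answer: 1/4060 ≈ 0.00024631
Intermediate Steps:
G(B, z) = -1 + z
P = -38 (P = -2 - 36 = -38)
1/(G(-13, -13)*(P - 252)) = 1/((-1 - 13)*(-38 - 252)) = 1/(-14*(-290)) = 1/4060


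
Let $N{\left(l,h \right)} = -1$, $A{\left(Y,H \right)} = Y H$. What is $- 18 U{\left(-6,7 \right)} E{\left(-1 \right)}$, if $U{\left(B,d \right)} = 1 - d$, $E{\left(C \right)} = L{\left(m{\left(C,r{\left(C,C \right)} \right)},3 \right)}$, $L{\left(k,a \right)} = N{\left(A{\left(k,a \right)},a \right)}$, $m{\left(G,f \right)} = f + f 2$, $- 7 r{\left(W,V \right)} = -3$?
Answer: $-108$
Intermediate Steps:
$r{\left(W,V \right)} = \frac{3}{7}$ ($r{\left(W,V \right)} = \left(- \frac{1}{7}\right) \left(-3\right) = \frac{3}{7}$)
$A{\left(Y,H \right)} = H Y$
$m{\left(G,f \right)} = 3 f$ ($m{\left(G,f \right)} = f + 2 f = 3 f$)
$L{\left(k,a \right)} = -1$
$E{\left(C \right)} = -1$
$- 18 U{\left(-6,7 \right)} E{\left(-1 \right)} = - 18 \left(1 - 7\right) \left(-1\right) = \left(-18\right) \left(-6\right) \left(-1\right) = 108 \left(-1\right) = -108$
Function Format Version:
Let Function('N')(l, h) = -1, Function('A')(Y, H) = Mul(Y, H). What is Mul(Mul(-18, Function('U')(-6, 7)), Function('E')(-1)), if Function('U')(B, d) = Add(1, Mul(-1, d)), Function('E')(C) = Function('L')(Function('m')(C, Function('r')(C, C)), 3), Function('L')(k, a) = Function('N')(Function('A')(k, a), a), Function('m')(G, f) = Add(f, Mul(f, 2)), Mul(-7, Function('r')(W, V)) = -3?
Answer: -108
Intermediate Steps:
Function('r')(W, V) = Rational(3, 7) (Function('r')(W, V) = Mul(Rational(-1, 7), -3) = Rational(3, 7))
Function('A')(Y, H) = Mul(H, Y)
Function('m')(G, f) = Mul(3, f) (Function('m')(G, f) = Add(f, Mul(2, f)) = Mul(3, f))
Function('L')(k, a) = -1
Function('E')(C) = -1
Mul(Mul(-18, Function('U')(-6, 7)), Function('E')(-1)) = Mul(Mul(-18, Add(1, Mul(-1, 7))), -1) = Mul(Mul(-18, Add(1, -7)), -1) = Mul(Mul(-18, -6), -1) = Mul(108, -1) = -108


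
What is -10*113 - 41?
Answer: -1171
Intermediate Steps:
-10*113 - 41 = -1130 - 41 = -1171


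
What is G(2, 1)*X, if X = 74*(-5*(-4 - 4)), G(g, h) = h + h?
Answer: 5920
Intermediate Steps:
G(g, h) = 2*h
X = 2960 (X = 74*(-5*(-8)) = 74*40 = 2960)
G(2, 1)*X = (2*1)*2960 = 2*2960 = 5920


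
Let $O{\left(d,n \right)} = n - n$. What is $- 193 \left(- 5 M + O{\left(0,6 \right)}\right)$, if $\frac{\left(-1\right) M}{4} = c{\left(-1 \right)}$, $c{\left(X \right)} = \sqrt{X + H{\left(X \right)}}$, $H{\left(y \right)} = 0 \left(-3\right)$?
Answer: $- 3860 i \approx - 3860.0 i$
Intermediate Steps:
$H{\left(y \right)} = 0$
$c{\left(X \right)} = \sqrt{X}$ ($c{\left(X \right)} = \sqrt{X + 0} = \sqrt{X}$)
$M = - 4 i$ ($M = - 4 \sqrt{-1} = - 4 i \approx - 4.0 i$)
$O{\left(d,n \right)} = 0$
$- 193 \left(- 5 M + O{\left(0,6 \right)}\right) = - 193 \left(- 5 \left(- 4 i\right) + 0\right) = - 193 \left(20 i + 0\right) = - 193 \cdot 20 i = - 3860 i$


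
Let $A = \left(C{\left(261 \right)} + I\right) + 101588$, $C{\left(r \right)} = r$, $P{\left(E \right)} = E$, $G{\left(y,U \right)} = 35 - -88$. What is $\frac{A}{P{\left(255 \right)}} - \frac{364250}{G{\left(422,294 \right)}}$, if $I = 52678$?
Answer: $- \frac{24625643}{10455} \approx -2355.4$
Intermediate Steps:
$G{\left(y,U \right)} = 123$ ($G{\left(y,U \right)} = 35 + 88 = 123$)
$A = 154527$ ($A = \left(261 + 52678\right) + 101588 = 52939 + 101588 = 154527$)
$\frac{A}{P{\left(255 \right)}} - \frac{364250}{G{\left(422,294 \right)}} = \frac{154527}{255} - \frac{364250}{123} = 154527 \cdot \frac{1}{255} - \frac{364250}{123} = \frac{51509}{85} - \frac{364250}{123} = - \frac{24625643}{10455}$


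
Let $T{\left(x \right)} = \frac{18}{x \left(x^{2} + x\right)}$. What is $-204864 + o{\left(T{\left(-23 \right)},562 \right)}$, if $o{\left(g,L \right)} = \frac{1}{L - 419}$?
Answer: $- \frac{29295551}{143} \approx -2.0486 \cdot 10^{5}$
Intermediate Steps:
$T{\left(x \right)} = \frac{18}{x \left(x + x^{2}\right)}$
$o{\left(g,L \right)} = \frac{1}{-419 + L}$
$-204864 + o{\left(T{\left(-23 \right)},562 \right)} = -204864 + \frac{1}{-419 + 562} = -204864 + \frac{1}{143} = - \frac{29295551}{143}$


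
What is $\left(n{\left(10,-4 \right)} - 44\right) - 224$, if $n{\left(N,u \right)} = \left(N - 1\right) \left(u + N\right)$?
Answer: $-214$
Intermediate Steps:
$n{\left(N,u \right)} = \left(-1 + N\right) \left(N + u\right)$
$\left(n{\left(10,-4 \right)} - 44\right) - 224 = \left(\left(10^{2} - 10 - -4 + 10 \left(-4\right)\right) - 44\right) - 224 = \left(\left(100 - 10 + 4 - 40\right) - 44\right) - 224 = \left(54 - 44\right) - 224 = 10 - 224 = -214$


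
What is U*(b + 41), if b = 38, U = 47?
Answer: 3713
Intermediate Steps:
U*(b + 41) = 47*(38 + 41) = 47*79 = 3713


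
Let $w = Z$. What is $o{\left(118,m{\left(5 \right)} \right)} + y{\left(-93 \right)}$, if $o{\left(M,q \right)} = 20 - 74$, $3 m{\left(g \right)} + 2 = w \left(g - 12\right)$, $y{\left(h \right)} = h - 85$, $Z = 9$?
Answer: $-232$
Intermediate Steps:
$w = 9$
$y{\left(h \right)} = -85 + h$
$m{\left(g \right)} = - \frac{110}{3} + 3 g$ ($m{\left(g \right)} = - \frac{2}{3} + \frac{9 \left(g - 12\right)}{3} = - \frac{2}{3} + \frac{9 \left(-12 + g\right)}{3} = - \frac{2}{3} + \frac{-108 + 9 g}{3} = - \frac{2}{3} + \left(-36 + 3 g\right) = - \frac{110}{3} + 3 g$)
$o{\left(M,q \right)} = -54$
$o{\left(118,m{\left(5 \right)} \right)} + y{\left(-93 \right)} = -54 - 178 = -232$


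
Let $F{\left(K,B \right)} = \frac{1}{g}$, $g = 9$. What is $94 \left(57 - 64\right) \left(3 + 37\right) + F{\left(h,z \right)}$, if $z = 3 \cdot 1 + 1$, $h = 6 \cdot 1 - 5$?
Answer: $- \frac{236879}{9} \approx -26320.0$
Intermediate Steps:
$h = 1$ ($h = 6 - 5 = 1$)
$z = 4$ ($z = 3 + 1 = 4$)
$F{\left(K,B \right)} = \frac{1}{9}$
$94 \left(57 - 64\right) \left(3 + 37\right) + F{\left(h,z \right)} = 94 \left(57 - 64\right) \left(3 + 37\right) + \frac{1}{9} = 94 \left(\left(-7\right) 40\right) + \frac{1}{9} = 94 \left(-280\right) + \frac{1}{9} = -26320 + \frac{1}{9} = - \frac{236879}{9}$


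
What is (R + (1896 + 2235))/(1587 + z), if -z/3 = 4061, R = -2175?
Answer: -163/883 ≈ -0.18460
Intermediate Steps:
z = -12183 (z = -3*4061 = -12183)
(R + (1896 + 2235))/(1587 + z) = (-2175 + (1896 + 2235))/(1587 - 12183) = (-2175 + 4131)/(-10596) = 1956*(-1/10596) = -163/883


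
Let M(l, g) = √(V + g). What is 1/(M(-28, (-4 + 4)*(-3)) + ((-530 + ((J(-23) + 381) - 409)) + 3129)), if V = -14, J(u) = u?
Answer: 182/463737 - I*√14/6492318 ≈ 0.00039246 - 5.7632e-7*I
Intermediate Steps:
M(l, g) = √(-14 + g)
1/(M(-28, (-4 + 4)*(-3)) + ((-530 + ((J(-23) + 381) - 409)) + 3129)) = 1/(√(-14 + (-4 + 4)*(-3)) + ((-530 + ((-23 + 381) - 409)) + 3129)) = 1/(√(-14 + 0*(-3)) + ((-530 + (358 - 409)) + 3129)) = 1/(√(-14 + 0) + ((-530 - 51) + 3129)) = 1/(√(-14) + (-581 + 3129)) = 1/(I*√14 + 2548) = 1/(2548 + I*√14)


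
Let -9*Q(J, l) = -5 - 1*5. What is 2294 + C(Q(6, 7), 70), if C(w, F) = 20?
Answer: 2314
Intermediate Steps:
Q(J, l) = 10/9 (Q(J, l) = -(-5 - 1*5)/9 = -(-5 - 5)/9 = -⅑*(-10) = 10/9)
2294 + C(Q(6, 7), 70) = 2294 + 20 = 2314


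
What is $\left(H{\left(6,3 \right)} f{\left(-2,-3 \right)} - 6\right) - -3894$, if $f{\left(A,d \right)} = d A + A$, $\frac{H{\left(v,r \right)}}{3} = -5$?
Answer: $3828$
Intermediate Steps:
$H{\left(v,r \right)} = -15$ ($H{\left(v,r \right)} = 3 \left(-5\right) = -15$)
$f{\left(A,d \right)} = A + A d$ ($f{\left(A,d \right)} = A d + A = A + A d$)
$\left(H{\left(6,3 \right)} f{\left(-2,-3 \right)} - 6\right) - -3894 = \left(- 15 \left(- 2 \left(1 - 3\right)\right) - 6\right) - -3894 = \left(- 15 \left(\left(-2\right) \left(-2\right)\right) - 6\right) + 3894 = \left(\left(-15\right) 4 - 6\right) + 3894 = \left(-60 - 6\right) + 3894 = -66 + 3894 = 3828$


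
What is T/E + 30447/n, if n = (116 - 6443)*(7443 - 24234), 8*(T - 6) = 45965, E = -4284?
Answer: -181008289591/134849729952 ≈ -1.3423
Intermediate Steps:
T = 46013/8 (T = 6 + (⅛)*45965 = 6 + 45965/8 = 46013/8 ≈ 5751.6)
n = 106236657 (n = -6327*(-16791) = 106236657)
T/E + 30447/n = (46013/8)/(-4284) + 30447/106236657 = (46013/8)*(-1/4284) + 30447*(1/106236657) = -46013/34272 + 3383/11804073 = -181008289591/134849729952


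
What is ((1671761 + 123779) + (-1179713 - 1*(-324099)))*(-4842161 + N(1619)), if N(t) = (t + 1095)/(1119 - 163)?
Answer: -1087753614060763/239 ≈ -4.5513e+12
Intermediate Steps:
N(t) = 1095/956 + t/956 (N(t) = (1095 + t)/956 = (1095 + t)*(1/956) = 1095/956 + t/956)
((1671761 + 123779) + (-1179713 - 1*(-324099)))*(-4842161 + N(1619)) = ((1671761 + 123779) + (-1179713 - 1*(-324099)))*(-4842161 + (1095/956 + (1/956)*1619)) = (1795540 + (-1179713 + 324099))*(-4842161 + (1095/956 + 1619/956)) = (1795540 - 855614)*(-4842161 + 1357/478) = 939926*(-2314551601/478) = -1087753614060763/239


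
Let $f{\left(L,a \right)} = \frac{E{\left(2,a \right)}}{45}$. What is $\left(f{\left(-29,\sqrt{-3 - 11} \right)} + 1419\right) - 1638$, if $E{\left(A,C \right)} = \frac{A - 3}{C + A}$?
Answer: $\frac{- 9855 \sqrt{14} + 19711 i}{45 \left(\sqrt{14} - 2 i\right)} \approx -219.0 + 0.0046194 i$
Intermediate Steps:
$E{\left(A,C \right)} = \frac{-3 + A}{A + C}$
$f{\left(L,a \right)} = - \frac{1}{45 \left(2 + a\right)}$ ($f{\left(L,a \right)} = \frac{\frac{1}{2 + a} \left(-3 + 2\right)}{45} = \frac{1}{2 + a} \left(-1\right) \frac{1}{45} = - \frac{1}{2 + a} \frac{1}{45} = - \frac{1}{45 \left(2 + a\right)}$)
$\left(f{\left(-29,\sqrt{-3 - 11} \right)} + 1419\right) - 1638 = \left(- \frac{1}{90 + 45 \sqrt{-3 - 11}} + 1419\right) - 1638 = \left(- \frac{1}{90 + 45 \sqrt{-14}} + 1419\right) - 1638 = \left(- \frac{1}{90 + 45 i \sqrt{14}} + 1419\right) - 1638 = \left(1419 - \frac{1}{90 + 45 i \sqrt{14}}\right) - 1638 = -219 - \frac{1}{90 + 45 i \sqrt{14}}$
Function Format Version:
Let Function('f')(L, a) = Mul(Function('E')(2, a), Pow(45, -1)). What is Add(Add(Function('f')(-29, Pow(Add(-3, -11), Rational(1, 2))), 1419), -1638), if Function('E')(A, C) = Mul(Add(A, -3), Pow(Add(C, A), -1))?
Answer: Mul(Rational(1, 45), Pow(Add(Pow(14, Rational(1, 2)), Mul(-2, I)), -1), Add(Mul(-9855, Pow(14, Rational(1, 2))), Mul(19711, I))) ≈ Add(-219.00, Mul(0.0046194, I))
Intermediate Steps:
Function('E')(A, C) = Mul(Pow(Add(A, C), -1), Add(-3, A)) (Function('E')(A, C) = Mul(Add(-3, A), Pow(Add(A, C), -1)) = Mul(Pow(Add(A, C), -1), Add(-3, A)))
Function('f')(L, a) = Mul(Rational(-1, 45), Pow(Add(2, a), -1)) (Function('f')(L, a) = Mul(Mul(Pow(Add(2, a), -1), Add(-3, 2)), Pow(45, -1)) = Mul(Mul(Pow(Add(2, a), -1), -1), Rational(1, 45)) = Mul(Mul(-1, Pow(Add(2, a), -1)), Rational(1, 45)) = Mul(Rational(-1, 45), Pow(Add(2, a), -1)))
Add(Add(Function('f')(-29, Pow(Add(-3, -11), Rational(1, 2))), 1419), -1638) = Add(Add(Mul(-1, Pow(Add(90, Mul(45, Pow(Add(-3, -11), Rational(1, 2)))), -1)), 1419), -1638) = Add(Add(Mul(-1, Pow(Add(90, Mul(45, Pow(-14, Rational(1, 2)))), -1)), 1419), -1638) = Add(Add(Mul(-1, Pow(Add(90, Mul(45, Mul(I, Pow(14, Rational(1, 2))))), -1)), 1419), -1638) = Add(Add(Mul(-1, Pow(Add(90, Mul(45, I, Pow(14, Rational(1, 2)))), -1)), 1419), -1638) = Add(Add(1419, Mul(-1, Pow(Add(90, Mul(45, I, Pow(14, Rational(1, 2)))), -1))), -1638) = Add(-219, Mul(-1, Pow(Add(90, Mul(45, I, Pow(14, Rational(1, 2)))), -1)))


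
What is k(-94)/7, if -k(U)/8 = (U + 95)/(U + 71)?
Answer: 8/161 ≈ 0.049689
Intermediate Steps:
k(U) = -8*(95 + U)/(71 + U) (k(U) = -8*(U + 95)/(U + 71) = -8*(95 + U)/(71 + U))
k(-94)/7 = (8*(-95 - 1*(-94))/(71 - 94))/7 = (8*(-95 + 94)/(-23))/7 = (8*(-1/23)*(-1))/7 = (1/7)*(8/23) = 8/161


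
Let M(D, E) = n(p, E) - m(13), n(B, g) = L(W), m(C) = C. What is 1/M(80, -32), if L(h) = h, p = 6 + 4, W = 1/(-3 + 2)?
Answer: -1/14 ≈ -0.071429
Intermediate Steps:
W = -1 (W = 1/(-1) = -1)
p = 10
n(B, g) = -1
M(D, E) = -14 (M(D, E) = -1 - 1*13 = -1 - 13 = -14)
1/M(80, -32) = 1/(-14) = -1/14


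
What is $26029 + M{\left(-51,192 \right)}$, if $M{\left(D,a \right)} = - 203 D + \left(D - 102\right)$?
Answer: $36229$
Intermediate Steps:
$M{\left(D,a \right)} = -102 - 202 D$ ($M{\left(D,a \right)} = - 203 D + \left(-102 + D\right) = -102 - 202 D$)
$26029 + M{\left(-51,192 \right)} = 26029 - -10200 = 26029 + \left(-102 + 10302\right) = 26029 + 10200 = 36229$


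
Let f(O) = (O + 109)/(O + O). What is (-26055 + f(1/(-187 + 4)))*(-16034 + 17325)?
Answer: -46512148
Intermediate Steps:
f(O) = (109 + O)/(2*O) (f(O) = (109 + O)/((2*O)) = (109 + O)*(1/(2*O)) = (109 + O)/(2*O))
(-26055 + f(1/(-187 + 4)))*(-16034 + 17325) = (-26055 + (109 + 1/(-187 + 4))/(2*(1/(-187 + 4))))*(-16034 + 17325) = (-26055 + (109 + 1/(-183))/(2*(1/(-183))))*1291 = (-26055 + (109 - 1/183)/(2*(-1/183)))*1291 = (-26055 + (½)*(-183)*(19946/183))*1291 = (-26055 - 9973)*1291 = -36028*1291 = -46512148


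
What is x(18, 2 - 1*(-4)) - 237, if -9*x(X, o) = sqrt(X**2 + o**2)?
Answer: -237 - 2*sqrt(10)/3 ≈ -239.11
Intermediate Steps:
x(X, o) = -sqrt(X**2 + o**2)/9
x(18, 2 - 1*(-4)) - 237 = -sqrt(18**2 + (2 - 1*(-4))**2)/9 - 237 = -sqrt(324 + (2 + 4)**2)/9 - 237 = -sqrt(324 + 6**2)/9 - 237 = -sqrt(324 + 36)/9 - 237 = -2*sqrt(10)/3 - 237 = -237 - 2*sqrt(10)/3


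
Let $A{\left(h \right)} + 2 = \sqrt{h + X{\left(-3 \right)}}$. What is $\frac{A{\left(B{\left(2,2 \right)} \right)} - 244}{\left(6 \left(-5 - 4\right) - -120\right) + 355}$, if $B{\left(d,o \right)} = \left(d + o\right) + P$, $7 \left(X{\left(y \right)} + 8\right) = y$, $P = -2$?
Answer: $- \frac{246}{421} + \frac{3 i \sqrt{35}}{2947} \approx -0.58432 + 0.0060225 i$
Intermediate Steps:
$X{\left(y \right)} = -8 + \frac{y}{7}$
$B{\left(d,o \right)} = -2 + d + o$ ($B{\left(d,o \right)} = \left(d + o\right) - 2 = -2 + d + o$)
$A{\left(h \right)} = -2 + \sqrt{- \frac{59}{7} + h}$ ($A{\left(h \right)} = -2 + \sqrt{h + \left(-8 + \frac{1}{7} \left(-3\right)\right)} = -2 + \sqrt{h - \frac{59}{7}} = -2 + \sqrt{- \frac{59}{7} + h}$)
$\frac{A{\left(B{\left(2,2 \right)} \right)} - 244}{\left(6 \left(-5 - 4\right) - -120\right) + 355} = \frac{\left(-2 + \frac{\sqrt{-413 + 49 \left(-2 + 2 + 2\right)}}{7}\right) - 244}{\left(6 \left(-5 - 4\right) - -120\right) + 355} = \frac{\left(-2 + \frac{\sqrt{-413 + 49 \cdot 2}}{7}\right) - 244}{\left(6 \left(-9\right) + 120\right) + 355} = \frac{\left(-2 + \frac{\sqrt{-413 + 98}}{7}\right) - 244}{\left(-54 + 120\right) + 355} = \frac{\left(-2 + \frac{\sqrt{-315}}{7}\right) - 244}{66 + 355} = \frac{\left(-2 + \frac{3 i \sqrt{35}}{7}\right) - 244}{421} = \left(\left(-2 + \frac{3 i \sqrt{35}}{7}\right) - 244\right) \frac{1}{421} = \left(-246 + \frac{3 i \sqrt{35}}{7}\right) \frac{1}{421} = - \frac{246}{421} + \frac{3 i \sqrt{35}}{2947}$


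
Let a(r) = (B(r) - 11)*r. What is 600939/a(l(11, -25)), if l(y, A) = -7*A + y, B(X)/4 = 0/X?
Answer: -200313/682 ≈ -293.71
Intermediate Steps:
B(X) = 0 (B(X) = 4*(0/X) = 4*0 = 0)
l(y, A) = y - 7*A
a(r) = -11*r (a(r) = (0 - 11)*r = -11*r)
600939/a(l(11, -25)) = 600939/((-11*(11 - 7*(-25)))) = 600939/((-11*(11 + 175))) = 600939/((-11*186)) = 600939/(-2046) = 600939*(-1/2046) = -200313/682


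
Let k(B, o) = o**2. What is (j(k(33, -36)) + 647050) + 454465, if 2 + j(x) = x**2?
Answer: 2781129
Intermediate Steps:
j(x) = -2 + x**2
(j(k(33, -36)) + 647050) + 454465 = ((-2 + ((-36)**2)**2) + 647050) + 454465 = ((-2 + 1296**2) + 647050) + 454465 = ((-2 + 1679616) + 647050) + 454465 = (1679614 + 647050) + 454465 = 2326664 + 454465 = 2781129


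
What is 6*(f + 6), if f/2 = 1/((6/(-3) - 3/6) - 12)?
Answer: 1020/29 ≈ 35.172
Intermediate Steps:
f = -4/29 (f = 2/((6/(-3) - 3/6) - 12) = 2/((6*(-⅓) - 3*⅙) - 12) = 2/((-2 - ½) - 12) = 2/(-5/2 - 12) = 2/(-29/2) = 2*(-2/29) = -4/29 ≈ -0.13793)
6*(f + 6) = 6*(-4/29 + 6) = 6*(170/29) = 1020/29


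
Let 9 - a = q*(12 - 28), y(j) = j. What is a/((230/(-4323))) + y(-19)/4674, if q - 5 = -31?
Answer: 108206794/14145 ≈ 7649.8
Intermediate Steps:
q = -26 (q = 5 - 31 = -26)
a = -407 (a = 9 - (-26)*(12 - 28) = 9 - (-26)*(-16) = 9 - 1*416 = 9 - 416 = -407)
a/((230/(-4323))) + y(-19)/4674 = -407/(230/(-4323)) - 19/4674 = -407/(230*(-1/4323)) - 19*1/4674 = -407/(-230/4323) - 1/246 = -407*(-4323/230) - 1/246 = 1759461/230 - 1/246 = 108206794/14145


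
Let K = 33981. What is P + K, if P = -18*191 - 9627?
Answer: 20916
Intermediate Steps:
P = -13065 (P = -3438 - 9627 = -13065)
P + K = -13065 + 33981 = 20916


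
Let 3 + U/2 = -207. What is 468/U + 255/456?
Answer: -2953/5320 ≈ -0.55507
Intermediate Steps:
U = -420 (U = -6 + 2*(-207) = -6 - 414 = -420)
468/U + 255/456 = 468/(-420) + 255/456 = 468*(-1/420) + 255*(1/456) = -39/35 + 85/152 = -2953/5320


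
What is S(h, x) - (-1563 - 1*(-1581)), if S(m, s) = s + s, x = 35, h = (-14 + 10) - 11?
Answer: 52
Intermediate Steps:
h = -15 (h = -4 - 11 = -15)
S(m, s) = 2*s
S(h, x) - (-1563 - 1*(-1581)) = 2*35 - (-1563 - 1*(-1581)) = 70 - (-1563 + 1581) = 70 - 1*18 = 70 - 18 = 52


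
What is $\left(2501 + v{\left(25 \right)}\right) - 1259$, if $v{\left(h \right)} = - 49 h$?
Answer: $17$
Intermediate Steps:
$\left(2501 + v{\left(25 \right)}\right) - 1259 = \left(2501 - 1225\right) - 1259 = 1276 - 1259 = 17$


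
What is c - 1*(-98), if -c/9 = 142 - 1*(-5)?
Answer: -1225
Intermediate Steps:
c = -1323 (c = -9*(142 - 1*(-5)) = -9*(142 + 5) = -9*147 = -1323)
c - 1*(-98) = -1323 - 1*(-98) = -1323 + 98 = -1225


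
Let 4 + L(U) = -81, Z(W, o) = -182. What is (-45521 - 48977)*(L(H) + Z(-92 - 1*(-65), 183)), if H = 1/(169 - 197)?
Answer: 25230966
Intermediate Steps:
H = -1/28 (H = 1/(-28) = -1/28 ≈ -0.035714)
L(U) = -85 (L(U) = -4 - 81 = -85)
(-45521 - 48977)*(L(H) + Z(-92 - 1*(-65), 183)) = (-45521 - 48977)*(-85 - 182) = -94498*(-267) = 25230966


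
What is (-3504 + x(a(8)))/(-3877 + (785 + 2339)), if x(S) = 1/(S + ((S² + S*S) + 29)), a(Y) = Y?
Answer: 578159/124245 ≈ 4.6534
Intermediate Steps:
x(S) = 1/(29 + S + 2*S²) (x(S) = 1/(S + ((S² + S²) + 29)) = 1/(S + (2*S² + 29)) = 1/(S + (29 + 2*S²)) = 1/(29 + S + 2*S²))
(-3504 + x(a(8)))/(-3877 + (785 + 2339)) = (-3504 + 1/(29 + 8 + 2*8²))/(-3877 + (785 + 2339)) = (-3504 + 1/(29 + 8 + 2*64))/(-3877 + 3124) = (-3504 + 1/(29 + 8 + 128))/(-753) = (-3504 + 1/165)*(-1/753) = -578159/165*(-1/753) = 578159/124245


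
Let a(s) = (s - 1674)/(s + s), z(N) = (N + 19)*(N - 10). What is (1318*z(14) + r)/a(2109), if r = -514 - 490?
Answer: 243198632/145 ≈ 1.6772e+6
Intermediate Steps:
z(N) = (-10 + N)*(19 + N) (z(N) = (19 + N)*(-10 + N) = (-10 + N)*(19 + N))
r = -1004
a(s) = (-1674 + s)/(2*s) (a(s) = (-1674 + s)/((2*s)) = (-1674 + s)*(1/(2*s)) = (-1674 + s)/(2*s))
(1318*z(14) + r)/a(2109) = (1318*(-190 + 14² + 9*14) - 1004)/(((½)*(-1674 + 2109)/2109)) = (1318*(-190 + 196 + 126) - 1004)/(((½)*(1/2109)*435)) = (1318*132 - 1004)/(145/1406) = (173976 - 1004)*(1406/145) = 172972*(1406/145) = 243198632/145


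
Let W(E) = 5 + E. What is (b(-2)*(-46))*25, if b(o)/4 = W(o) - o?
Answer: -23000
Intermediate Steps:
b(o) = 20 (b(o) = 4*((5 + o) - o) = 4*5 = 20)
(b(-2)*(-46))*25 = (20*(-46))*25 = -920*25 = -23000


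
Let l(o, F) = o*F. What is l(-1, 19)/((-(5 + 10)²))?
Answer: 19/225 ≈ 0.084444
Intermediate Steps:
l(o, F) = F*o
l(-1, 19)/((-(5 + 10)²)) = (19*(-1))/((-(5 + 10)²)) = -19/((-1*15²)) = -19/((-1*225)) = -19/(-225) = -19*(-1/225) = 19/225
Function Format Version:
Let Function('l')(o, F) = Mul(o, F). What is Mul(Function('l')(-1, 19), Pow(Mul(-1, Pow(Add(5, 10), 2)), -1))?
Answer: Rational(19, 225) ≈ 0.084444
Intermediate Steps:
Function('l')(o, F) = Mul(F, o)
Mul(Function('l')(-1, 19), Pow(Mul(-1, Pow(Add(5, 10), 2)), -1)) = Mul(Mul(19, -1), Pow(Mul(-1, Pow(Add(5, 10), 2)), -1)) = Mul(-19, Pow(Mul(-1, Pow(15, 2)), -1)) = Mul(-19, Pow(Mul(-1, 225), -1)) = Mul(-19, Pow(-225, -1)) = Mul(-19, Rational(-1, 225)) = Rational(19, 225)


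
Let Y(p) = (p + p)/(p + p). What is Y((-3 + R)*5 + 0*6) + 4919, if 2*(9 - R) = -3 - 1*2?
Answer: 4920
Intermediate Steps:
R = 23/2 (R = 9 - (-3 - 1*2)/2 = 9 - (-3 - 2)/2 = 9 - ½*(-5) = 9 + 5/2 = 23/2 ≈ 11.500)
Y(p) = 1 (Y(p) = (2*p)/((2*p)) = (2*p)*(1/(2*p)) = 1)
Y((-3 + R)*5 + 0*6) + 4919 = 1 + 4919 = 4920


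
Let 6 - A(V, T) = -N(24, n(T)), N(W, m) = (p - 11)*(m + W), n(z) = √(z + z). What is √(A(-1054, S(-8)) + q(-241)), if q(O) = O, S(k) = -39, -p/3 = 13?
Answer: √(-1435 - 50*I*√78) ≈ 5.7623 - 38.317*I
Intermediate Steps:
p = -39 (p = -3*13 = -39)
n(z) = √2*√z (n(z) = √(2*z) = √2*√z)
N(W, m) = -50*W - 50*m (N(W, m) = (-39 - 11)*(m + W) = -50*(W + m) = -50*W - 50*m)
A(V, T) = -1194 - 50*√2*√T (A(V, T) = 6 - (-1)*(-50*24 - 50*√2*√T) = 6 - (-1)*(-1200 - 50*√2*√T) = 6 - (1200 + 50*√2*√T) = 6 + (-1200 - 50*√2*√T) = -1194 - 50*√2*√T)
√(A(-1054, S(-8)) + q(-241)) = √((-1194 - 50*√2*√(-39)) - 241) = √((-1194 - 50*√2*I*√39) - 241) = √((-1194 - 50*I*√78) - 241) = √(-1435 - 50*I*√78)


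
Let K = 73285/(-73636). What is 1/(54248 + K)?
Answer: 73636/3994532443 ≈ 1.8434e-5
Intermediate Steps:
K = -73285/73636 (K = 73285*(-1/73636) = -73285/73636 ≈ -0.99523)
1/(54248 + K) = 1/(54248 - 73285/73636) = 1/(3994532443/73636) = 73636/3994532443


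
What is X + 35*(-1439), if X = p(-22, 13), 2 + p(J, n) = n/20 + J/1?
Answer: -1007767/20 ≈ -50388.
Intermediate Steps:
p(J, n) = -2 + J + n/20 (p(J, n) = -2 + (n/20 + J/1) = -2 + (n*(1/20) + J*1) = -2 + (n/20 + J) = -2 + (J + n/20) = -2 + J + n/20)
X = -467/20 (X = -2 - 22 + (1/20)*13 = -2 - 22 + 13/20 = -467/20 ≈ -23.350)
X + 35*(-1439) = -467/20 + 35*(-1439) = -467/20 - 50365 = -1007767/20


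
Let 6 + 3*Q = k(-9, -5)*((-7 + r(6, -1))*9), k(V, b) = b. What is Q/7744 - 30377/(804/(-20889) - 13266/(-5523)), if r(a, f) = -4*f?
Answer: -1507753085440495/117309976256 ≈ -12853.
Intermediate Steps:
Q = 43 (Q = -2 + (-5*(-7 - 4*(-1))*9)/3 = -2 + (-5*(-7 + 4)*9)/3 = -2 + (-(-15)*9)/3 = -2 + (-5*(-27))/3 = -2 + (1/3)*135 = -2 + 45 = 43)
Q/7744 - 30377/(804/(-20889) - 13266/(-5523)) = 43/7744 - 30377/(804/(-20889) - 13266/(-5523)) = 43*(1/7744) - 30377/(804*(-1/20889) - 13266*(-1/5523)) = 43/7744 - 30377/(-268/6963 + 4422/1841) = 43/7744 - 30377/30296998/12818883 = 43/7744 - 30377*12818883/30296998 = 43/7744 - 389399208891/30296998 = -1507753085440495/117309976256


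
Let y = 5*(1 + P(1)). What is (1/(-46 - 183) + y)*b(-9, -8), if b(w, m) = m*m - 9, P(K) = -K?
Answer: -55/229 ≈ -0.24017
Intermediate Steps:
y = 0 (y = 5*(1 - 1*1) = 5*(1 - 1) = 5*0 = 0)
b(w, m) = -9 + m² (b(w, m) = m² - 9 = -9 + m²)
(1/(-46 - 183) + y)*b(-9, -8) = (1/(-46 - 183) + 0)*(-9 + (-8)²) = (1/(-229) + 0)*(-9 + 64) = (-1/229 + 0)*55 = -1/229*55 = -55/229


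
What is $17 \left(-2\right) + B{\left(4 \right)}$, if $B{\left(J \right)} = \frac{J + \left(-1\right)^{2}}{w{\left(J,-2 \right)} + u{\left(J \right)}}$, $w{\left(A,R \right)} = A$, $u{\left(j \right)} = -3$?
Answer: $-29$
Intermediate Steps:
$B{\left(J \right)} = \frac{1 + J}{-3 + J}$ ($B{\left(J \right)} = \frac{J + \left(-1\right)^{2}}{J - 3} = \frac{J + 1}{-3 + J} = \frac{1 + J}{-3 + J}$)
$17 \left(-2\right) + B{\left(4 \right)} = 17 \left(-2\right) + \frac{1 + 4}{-3 + 4} = -34 + 1^{-1} \cdot 5 = -34 + 1 \cdot 5 = -34 + 5 = -29$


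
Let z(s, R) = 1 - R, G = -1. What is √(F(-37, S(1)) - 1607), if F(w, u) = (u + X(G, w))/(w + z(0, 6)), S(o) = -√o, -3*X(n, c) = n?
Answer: 2*I*√177170/21 ≈ 40.087*I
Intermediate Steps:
X(n, c) = -n/3
F(w, u) = (⅓ + u)/(-5 + w) (F(w, u) = (u - ⅓*(-1))/(w + (1 - 1*6)) = (u + ⅓)/(w + (1 - 6)) = (⅓ + u)/(w - 5) = (⅓ + u)/(-5 + w))
√(F(-37, S(1)) - 1607) = √((⅓ - √1)/(-5 - 37) - 1607) = √((⅓ - 1*1)/(-42) - 1607) = √(-(⅓ - 1)/42 - 1607) = √(-1/42*(-⅔) - 1607) = √(1/63 - 1607) = √(-101240/63) = 2*I*√177170/21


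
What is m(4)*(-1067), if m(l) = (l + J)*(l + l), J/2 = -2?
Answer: 0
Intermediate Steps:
J = -4 (J = 2*(-2) = -4)
m(l) = 2*l*(-4 + l) (m(l) = (l - 4)*(l + l) = (-4 + l)*(2*l) = 2*l*(-4 + l))
m(4)*(-1067) = (2*4*(-4 + 4))*(-1067) = (2*4*0)*(-1067) = 0*(-1067) = 0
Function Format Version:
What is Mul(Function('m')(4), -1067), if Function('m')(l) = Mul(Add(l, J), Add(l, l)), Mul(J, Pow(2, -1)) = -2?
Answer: 0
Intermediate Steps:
J = -4 (J = Mul(2, -2) = -4)
Function('m')(l) = Mul(2, l, Add(-4, l)) (Function('m')(l) = Mul(Add(l, -4), Add(l, l)) = Mul(Add(-4, l), Mul(2, l)) = Mul(2, l, Add(-4, l)))
Mul(Function('m')(4), -1067) = Mul(Mul(2, 4, Add(-4, 4)), -1067) = Mul(Mul(2, 4, 0), -1067) = Mul(0, -1067) = 0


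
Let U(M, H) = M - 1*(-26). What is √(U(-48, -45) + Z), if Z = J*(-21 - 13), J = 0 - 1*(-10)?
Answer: I*√362 ≈ 19.026*I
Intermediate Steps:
U(M, H) = 26 + M (U(M, H) = M + 26 = 26 + M)
J = 10 (J = 0 + 10 = 10)
Z = -340 (Z = 10*(-21 - 13) = 10*(-34) = -340)
√(U(-48, -45) + Z) = √((26 - 48) - 340) = √(-22 - 340) = √(-362) = I*√362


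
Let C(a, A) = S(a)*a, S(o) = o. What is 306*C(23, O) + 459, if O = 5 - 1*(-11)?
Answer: 162333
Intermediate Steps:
O = 16 (O = 5 + 11 = 16)
C(a, A) = a**2 (C(a, A) = a*a = a**2)
306*C(23, O) + 459 = 306*23**2 + 459 = 306*529 + 459 = 161874 + 459 = 162333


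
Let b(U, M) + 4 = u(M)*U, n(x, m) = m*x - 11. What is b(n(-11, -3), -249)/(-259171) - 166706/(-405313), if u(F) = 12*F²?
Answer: -6591063204654/105045375523 ≈ -62.745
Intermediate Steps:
n(x, m) = -11 + m*x
b(U, M) = -4 + 12*U*M² (b(U, M) = -4 + (12*M²)*U = -4 + 12*U*M²)
b(n(-11, -3), -249)/(-259171) - 166706/(-405313) = (-4 + 12*(-11 - 3*(-11))*(-249)²)/(-259171) - 166706/(-405313) = (-4 + 12*(-11 + 33)*62001)*(-1/259171) - 166706*(-1/405313) = (-4 + 12*22*62001)*(-1/259171) + 166706/405313 = (-4 + 16368264)*(-1/259171) + 166706/405313 = 16368260*(-1/259171) + 166706/405313 = -16368260/259171 + 166706/405313 = -6591063204654/105045375523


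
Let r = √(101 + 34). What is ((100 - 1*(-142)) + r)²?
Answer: 58699 + 1452*√15 ≈ 64323.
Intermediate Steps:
r = 3*√15 (r = √135 = 3*√15 ≈ 11.619)
((100 - 1*(-142)) + r)² = ((100 - 1*(-142)) + 3*√15)² = ((100 + 142) + 3*√15)² = (242 + 3*√15)²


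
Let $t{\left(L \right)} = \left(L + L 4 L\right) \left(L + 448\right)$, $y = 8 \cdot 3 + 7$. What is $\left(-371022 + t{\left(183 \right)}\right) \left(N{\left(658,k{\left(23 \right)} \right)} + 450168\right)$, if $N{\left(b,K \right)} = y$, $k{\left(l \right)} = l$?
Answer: $37938579016713$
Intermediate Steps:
$y = 31$ ($y = 24 + 7 = 31$)
$t{\left(L \right)} = \left(448 + L\right) \left(L + 4 L^{2}\right)$ ($t{\left(L \right)} = \left(L + 4 L L\right) \left(448 + L\right) = \left(L + 4 L^{2}\right) \left(448 + L\right) = \left(448 + L\right) \left(L + 4 L^{2}\right)$)
$N{\left(b,K \right)} = 31$
$\left(-371022 + t{\left(183 \right)}\right) \left(N{\left(658,k{\left(23 \right)} \right)} + 450168\right) = \left(-371022 + 183 \left(448 + 4 \cdot 183^{2} + 1793 \cdot 183\right)\right) \left(31 + 450168\right) = \left(-371022 + 183 \left(448 + 4 \cdot 33489 + 328119\right)\right) 450199 = \left(-371022 + 183 \left(448 + 133956 + 328119\right)\right) 450199 = \left(-371022 + 183 \cdot 462523\right) 450199 = \left(-371022 + 84641709\right) 450199 = 84270687 \cdot 450199 = 37938579016713$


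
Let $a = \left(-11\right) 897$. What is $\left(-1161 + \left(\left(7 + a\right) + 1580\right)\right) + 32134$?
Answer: $22693$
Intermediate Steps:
$a = -9867$
$\left(-1161 + \left(\left(7 + a\right) + 1580\right)\right) + 32134 = \left(-1161 + \left(\left(7 - 9867\right) + 1580\right)\right) + 32134 = \left(-1161 + \left(-9860 + 1580\right)\right) + 32134 = \left(-1161 - 8280\right) + 32134 = -9441 + 32134 = 22693$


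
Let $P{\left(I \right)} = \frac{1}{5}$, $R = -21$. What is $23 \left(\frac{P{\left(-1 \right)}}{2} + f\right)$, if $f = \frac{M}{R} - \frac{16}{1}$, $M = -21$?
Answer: $- \frac{3427}{10} \approx -342.7$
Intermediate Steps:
$P{\left(I \right)} = \frac{1}{5}$
$f = -15$ ($f = - \frac{21}{-21} - \frac{16}{1} = \left(-21\right) \left(- \frac{1}{21}\right) - 16 = 1 - 16 = -15$)
$23 \left(\frac{P{\left(-1 \right)}}{2} + f\right) = 23 \left(\frac{1}{5 \cdot 2} - 15\right) = 23 \left(\frac{1}{5} \cdot \frac{1}{2} - 15\right) = 23 \left(\frac{1}{10} - 15\right) = 23 \left(- \frac{149}{10}\right) = - \frac{3427}{10}$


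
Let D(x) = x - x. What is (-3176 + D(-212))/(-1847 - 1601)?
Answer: 397/431 ≈ 0.92111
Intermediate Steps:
D(x) = 0
(-3176 + D(-212))/(-1847 - 1601) = (-3176 + 0)/(-1847 - 1601) = -3176/(-3448) = -3176*(-1/3448) = 397/431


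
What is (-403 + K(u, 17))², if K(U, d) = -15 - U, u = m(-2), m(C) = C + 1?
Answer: 173889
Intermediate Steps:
m(C) = 1 + C
u = -1 (u = 1 - 2 = -1)
(-403 + K(u, 17))² = (-403 + (-15 - 1*(-1)))² = (-403 + (-15 + 1))² = (-403 - 14)² = (-417)² = 173889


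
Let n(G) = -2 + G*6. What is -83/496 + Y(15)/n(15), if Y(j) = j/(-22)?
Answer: -2627/15004 ≈ -0.17509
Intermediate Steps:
n(G) = -2 + 6*G
Y(j) = -j/22 (Y(j) = j*(-1/22) = -j/22)
-83/496 + Y(15)/n(15) = -83/496 + (-1/22*15)/(-2 + 6*15) = -83*1/496 - 15/(22*(-2 + 90)) = -83/496 - 15/22/88 = -83/496 - 15/22*1/88 = -83/496 - 15/1936 = -2627/15004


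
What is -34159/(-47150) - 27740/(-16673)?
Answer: 1877474007/786131950 ≈ 2.3882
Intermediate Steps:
-34159/(-47150) - 27740/(-16673) = -34159*(-1/47150) - 27740*(-1/16673) = 34159/47150 + 27740/16673 = 1877474007/786131950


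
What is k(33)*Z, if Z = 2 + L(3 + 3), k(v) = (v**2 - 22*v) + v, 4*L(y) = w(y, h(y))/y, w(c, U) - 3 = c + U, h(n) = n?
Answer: 2079/2 ≈ 1039.5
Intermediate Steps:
w(c, U) = 3 + U + c (w(c, U) = 3 + (c + U) = 3 + (U + c) = 3 + U + c)
L(y) = (3 + 2*y)/(4*y) (L(y) = ((3 + y + y)/y)/4 = ((3 + 2*y)/y)/4 = (3 + 2*y)/(4*y))
k(v) = v**2 - 21*v
Z = 21/8 (Z = 2 + (3 + 2*(3 + 3))/(4*(3 + 3)) = 2 + (1/4)*(3 + 2*6)/6 = 2 + (1/4)*(1/6)*(3 + 12) = 2 + (1/4)*(1/6)*15 = 2 + 5/8 = 21/8 ≈ 2.6250)
k(33)*Z = (33*(-21 + 33))*(21/8) = (33*12)*(21/8) = 396*(21/8) = 2079/2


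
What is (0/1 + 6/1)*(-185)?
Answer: -1110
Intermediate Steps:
(0/1 + 6/1)*(-185) = (0*1 + 6*1)*(-185) = (0 + 6)*(-185) = 6*(-185) = -1110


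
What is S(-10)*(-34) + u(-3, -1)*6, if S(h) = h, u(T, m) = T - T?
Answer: 340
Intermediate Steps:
u(T, m) = 0
S(-10)*(-34) + u(-3, -1)*6 = -10*(-34) + 0*6 = 340 + 0 = 340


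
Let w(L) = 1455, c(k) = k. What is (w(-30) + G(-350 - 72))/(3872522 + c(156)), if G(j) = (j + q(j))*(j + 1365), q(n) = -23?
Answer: -209090/1936339 ≈ -0.10798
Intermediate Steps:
G(j) = (-23 + j)*(1365 + j) (G(j) = (j - 23)*(j + 1365) = (-23 + j)*(1365 + j))
(w(-30) + G(-350 - 72))/(3872522 + c(156)) = (1455 + (-31395 + (-350 - 72)² + 1342*(-350 - 72)))/(3872522 + 156) = (1455 + (-31395 + (-422)² + 1342*(-422)))/3872678 = (1455 + (-31395 + 178084 - 566324))*(1/3872678) = (1455 - 419635)*(1/3872678) = -418180*1/3872678 = -209090/1936339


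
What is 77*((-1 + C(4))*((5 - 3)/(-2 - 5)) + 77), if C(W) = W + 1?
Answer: 5841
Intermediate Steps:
C(W) = 1 + W
77*((-1 + C(4))*((5 - 3)/(-2 - 5)) + 77) = 77*((-1 + (1 + 4))*((5 - 3)/(-2 - 5)) + 77) = 77*((-1 + 5)*(2/(-7)) + 77) = 77*(4*(2*(-1/7)) + 77) = 77*(4*(-2/7) + 77) = 77*(-8/7 + 77) = 77*(531/7) = 5841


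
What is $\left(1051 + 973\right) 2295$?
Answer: $4645080$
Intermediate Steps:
$\left(1051 + 973\right) 2295 = 2024 \cdot 2295 = 4645080$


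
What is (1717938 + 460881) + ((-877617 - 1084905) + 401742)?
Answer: 618039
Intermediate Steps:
(1717938 + 460881) + ((-877617 - 1084905) + 401742) = 2178819 + (-1962522 + 401742) = 2178819 - 1560780 = 618039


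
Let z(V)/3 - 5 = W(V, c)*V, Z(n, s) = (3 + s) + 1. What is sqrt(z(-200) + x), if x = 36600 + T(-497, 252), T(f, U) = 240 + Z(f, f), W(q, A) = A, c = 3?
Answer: sqrt(34562) ≈ 185.91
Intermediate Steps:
Z(n, s) = 4 + s
z(V) = 15 + 9*V (z(V) = 15 + 3*(3*V) = 15 + 9*V)
T(f, U) = 244 + f (T(f, U) = 240 + (4 + f) = 244 + f)
x = 36347 (x = 36600 + (244 - 497) = 36600 - 253 = 36347)
sqrt(z(-200) + x) = sqrt((15 + 9*(-200)) + 36347) = sqrt((15 - 1800) + 36347) = sqrt(-1785 + 36347) = sqrt(34562)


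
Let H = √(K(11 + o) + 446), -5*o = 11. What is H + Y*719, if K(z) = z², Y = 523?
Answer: 376037 + 3*√1454/5 ≈ 3.7606e+5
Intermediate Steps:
o = -11/5 (o = -⅕*11 = -11/5 ≈ -2.2000)
H = 3*√1454/5 (H = √((11 - 11/5)² + 446) = √((44/5)² + 446) = √(1936/25 + 446) = √(13086/25) = 3*√1454/5 ≈ 22.879)
H + Y*719 = 3*√1454/5 + 523*719 = 3*√1454/5 + 376037 = 376037 + 3*√1454/5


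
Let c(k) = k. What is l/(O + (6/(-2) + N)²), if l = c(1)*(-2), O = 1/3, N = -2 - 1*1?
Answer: -6/109 ≈ -0.055046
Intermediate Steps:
N = -3 (N = -2 - 1 = -3)
O = ⅓ ≈ 0.33333
l = -2 (l = 1*(-2) = -2)
l/(O + (6/(-2) + N)²) = -2/(⅓ + (6/(-2) - 3)²) = -2/(⅓ + (6*(-½) - 3)²) = -2/(⅓ + (-3 - 3)²) = -2/(⅓ + (-6)²) = -2/(⅓ + 36) = -2/109/3 = -2*3/109 = -6/109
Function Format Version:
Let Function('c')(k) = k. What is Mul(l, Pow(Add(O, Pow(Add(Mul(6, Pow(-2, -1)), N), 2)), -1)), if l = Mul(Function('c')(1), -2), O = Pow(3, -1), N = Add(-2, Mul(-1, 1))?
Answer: Rational(-6, 109) ≈ -0.055046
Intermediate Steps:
N = -3 (N = Add(-2, -1) = -3)
O = Rational(1, 3) ≈ 0.33333
l = -2 (l = Mul(1, -2) = -2)
Mul(l, Pow(Add(O, Pow(Add(Mul(6, Pow(-2, -1)), N), 2)), -1)) = Mul(-2, Pow(Add(Rational(1, 3), Pow(Add(Mul(6, Pow(-2, -1)), -3), 2)), -1)) = Mul(-2, Pow(Add(Rational(1, 3), Pow(Add(Mul(6, Rational(-1, 2)), -3), 2)), -1)) = Mul(-2, Pow(Add(Rational(1, 3), Pow(Add(-3, -3), 2)), -1)) = Mul(-2, Pow(Add(Rational(1, 3), Pow(-6, 2)), -1)) = Mul(-2, Pow(Add(Rational(1, 3), 36), -1)) = Mul(-2, Pow(Rational(109, 3), -1)) = Mul(-2, Rational(3, 109)) = Rational(-6, 109)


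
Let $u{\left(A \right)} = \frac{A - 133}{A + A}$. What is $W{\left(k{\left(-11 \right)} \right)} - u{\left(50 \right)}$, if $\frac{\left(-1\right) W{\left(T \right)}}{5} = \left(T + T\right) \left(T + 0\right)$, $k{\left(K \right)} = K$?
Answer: $- \frac{120917}{100} \approx -1209.2$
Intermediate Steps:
$u{\left(A \right)} = \frac{-133 + A}{2 A}$
$W{\left(T \right)} = - 10 T^{2}$ ($W{\left(T \right)} = - 5 \left(T + T\right) \left(T + 0\right) = - 5 \cdot 2 T T = - 5 \cdot 2 T^{2} = - 10 T^{2}$)
$W{\left(k{\left(-11 \right)} \right)} - u{\left(50 \right)} = - 10 \left(-11\right)^{2} - \frac{-133 + 50}{2 \cdot 50} = \left(-10\right) 121 - \frac{1}{2} \cdot \frac{1}{50} \left(-83\right) = -1210 - - \frac{83}{100} = -1210 + \frac{83}{100} = - \frac{120917}{100}$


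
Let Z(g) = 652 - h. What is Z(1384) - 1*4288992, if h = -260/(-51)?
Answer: -218705600/51 ≈ -4.2883e+6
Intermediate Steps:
h = 260/51 (h = -260*(-1/51) = 260/51 ≈ 5.0980)
Z(g) = 32992/51 (Z(g) = 652 - 1*260/51 = 652 - 260/51 = 32992/51)
Z(1384) - 1*4288992 = 32992/51 - 1*4288992 = 32992/51 - 4288992 = -218705600/51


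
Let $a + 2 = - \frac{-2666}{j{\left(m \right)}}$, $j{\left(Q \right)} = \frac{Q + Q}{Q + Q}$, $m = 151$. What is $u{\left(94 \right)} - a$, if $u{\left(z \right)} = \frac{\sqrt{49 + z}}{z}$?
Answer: $-2664 + \frac{\sqrt{143}}{94} \approx -2663.9$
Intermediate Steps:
$j{\left(Q \right)} = 1$ ($j{\left(Q \right)} = \frac{2 Q}{2 Q} = 2 Q \frac{1}{2 Q} = 1$)
$u{\left(z \right)} = \frac{\sqrt{49 + z}}{z}$
$a = 2664$ ($a = -2 - - \frac{2666}{1} = -2 - \left(-2666\right) 1 = -2 - -2666 = -2 + 2666 = 2664$)
$u{\left(94 \right)} - a = \frac{\sqrt{49 + 94}}{94} - 2664 = \frac{\sqrt{143}}{94} - 2664 = -2664 + \frac{\sqrt{143}}{94}$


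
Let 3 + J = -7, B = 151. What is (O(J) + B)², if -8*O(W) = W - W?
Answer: 22801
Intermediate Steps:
J = -10 (J = -3 - 7 = -10)
O(W) = 0 (O(W) = -(W - W)/8 = -⅛*0 = 0)
(O(J) + B)² = (0 + 151)² = 151² = 22801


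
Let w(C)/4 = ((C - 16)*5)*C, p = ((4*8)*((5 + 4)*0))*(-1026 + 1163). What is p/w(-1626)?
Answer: 0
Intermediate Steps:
p = 0 (p = (32*(9*0))*137 = (32*0)*137 = 0*137 = 0)
w(C) = 4*C*(-80 + 5*C) (w(C) = 4*(((C - 16)*5)*C) = 4*(((-16 + C)*5)*C) = 4*((-80 + 5*C)*C) = 4*(C*(-80 + 5*C)) = 4*C*(-80 + 5*C))
p/w(-1626) = 0/((20*(-1626)*(-16 - 1626))) = 0/((20*(-1626)*(-1642))) = 0/53397840 = 0*(1/53397840) = 0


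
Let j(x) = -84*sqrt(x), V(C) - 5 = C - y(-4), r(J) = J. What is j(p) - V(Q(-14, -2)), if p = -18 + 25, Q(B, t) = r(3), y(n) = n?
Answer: -12 - 84*sqrt(7) ≈ -234.24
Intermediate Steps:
Q(B, t) = 3
V(C) = 9 + C (V(C) = 5 + (C - 1*(-4)) = 5 + (C + 4) = 5 + (4 + C) = 9 + C)
p = 7
j(p) - V(Q(-14, -2)) = -84*sqrt(7) - (9 + 3) = -84*sqrt(7) - 1*12 = -84*sqrt(7) - 12 = -12 - 84*sqrt(7)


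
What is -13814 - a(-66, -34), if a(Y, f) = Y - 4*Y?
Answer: -14012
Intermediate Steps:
a(Y, f) = -3*Y
-13814 - a(-66, -34) = -13814 - (-3)*(-66) = -13814 - 1*198 = -13814 - 198 = -14012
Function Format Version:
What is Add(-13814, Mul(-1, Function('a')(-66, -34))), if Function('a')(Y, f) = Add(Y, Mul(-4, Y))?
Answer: -14012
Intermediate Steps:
Function('a')(Y, f) = Mul(-3, Y)
Add(-13814, Mul(-1, Function('a')(-66, -34))) = Add(-13814, Mul(-1, Mul(-3, -66))) = Add(-13814, Mul(-1, 198)) = Add(-13814, -198) = -14012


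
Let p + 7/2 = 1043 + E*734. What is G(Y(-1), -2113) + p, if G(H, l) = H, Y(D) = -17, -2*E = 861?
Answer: -629929/2 ≈ -3.1496e+5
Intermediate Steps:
E = -861/2 (E = -½*861 = -861/2 ≈ -430.50)
p = -629895/2 (p = -7/2 + (1043 - 861/2*734) = -7/2 + (1043 - 315987) = -7/2 - 314944 = -629895/2 ≈ -3.1495e+5)
G(Y(-1), -2113) + p = -17 - 629895/2 = -629929/2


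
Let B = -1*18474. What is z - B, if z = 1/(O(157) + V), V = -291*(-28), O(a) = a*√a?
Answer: 1154994691362/62520011 - 157*√157/62520011 ≈ 18474.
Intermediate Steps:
O(a) = a^(3/2)
V = 8148
z = 1/(8148 + 157*√157) (z = 1/(157^(3/2) + 8148) = 1/(157*√157 + 8148) = 1/(8148 + 157*√157) ≈ 9.8861e-5)
B = -18474
z - B = (8148/62520011 - 157*√157/62520011) - 1*(-18474) = (8148/62520011 - 157*√157/62520011) + 18474 = 1154994691362/62520011 - 157*√157/62520011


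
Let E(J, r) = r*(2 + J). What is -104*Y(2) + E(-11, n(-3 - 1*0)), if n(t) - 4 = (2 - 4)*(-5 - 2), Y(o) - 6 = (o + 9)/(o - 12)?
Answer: -3358/5 ≈ -671.60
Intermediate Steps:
Y(o) = 6 + (9 + o)/(-12 + o) (Y(o) = 6 + (o + 9)/(o - 12) = 6 + (9 + o)/(-12 + o))
n(t) = 18 (n(t) = 4 + (2 - 4)*(-5 - 2) = 4 - 2*(-7) = 4 + 14 = 18)
-104*Y(2) + E(-11, n(-3 - 1*0)) = -728*(-9 + 2)/(-12 + 2) + 18*(2 - 11) = -728*(-7)/(-10) + 18*(-9) = -728*(-1)*(-7)/10 - 162 = -104*49/10 - 162 = -2548/5 - 162 = -3358/5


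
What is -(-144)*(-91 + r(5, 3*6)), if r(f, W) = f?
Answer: -12384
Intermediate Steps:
-(-144)*(-91 + r(5, 3*6)) = -(-144)*(-91 + 5) = -(-144)*(-86) = -1*12384 = -12384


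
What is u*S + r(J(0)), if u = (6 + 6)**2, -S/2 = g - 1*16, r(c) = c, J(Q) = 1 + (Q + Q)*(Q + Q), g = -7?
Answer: 6625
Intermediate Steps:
J(Q) = 1 + 4*Q**2 (J(Q) = 1 + (2*Q)*(2*Q) = 1 + 4*Q**2)
S = 46 (S = -2*(-7 - 1*16) = -2*(-7 - 16) = -2*(-23) = 46)
u = 144 (u = 12**2 = 144)
u*S + r(J(0)) = 144*46 + (1 + 4*0**2) = 6624 + (1 + 4*0) = 6624 + (1 + 0) = 6624 + 1 = 6625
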